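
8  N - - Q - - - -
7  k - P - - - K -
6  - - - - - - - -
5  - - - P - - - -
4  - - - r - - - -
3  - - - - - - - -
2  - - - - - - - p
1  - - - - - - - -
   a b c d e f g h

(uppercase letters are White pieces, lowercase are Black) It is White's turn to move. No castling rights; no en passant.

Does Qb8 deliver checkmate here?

After Qb8: black king on a7; in check: yes, from the white queen on b8.
Black has 1 legal reply: Ka6.
In check but a legal move exists → not checkmate.

no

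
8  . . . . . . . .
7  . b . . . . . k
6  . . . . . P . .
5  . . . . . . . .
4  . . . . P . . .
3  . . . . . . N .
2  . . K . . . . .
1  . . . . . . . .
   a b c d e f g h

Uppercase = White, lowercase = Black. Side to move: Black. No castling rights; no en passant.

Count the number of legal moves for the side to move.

Black to move; king on h7.
In check: no.
Legal moves: Kh8, Kg8, Kh6, Kg6, Bc8, Ba8, Bc6, Ba6, Bd5, Bxe4+.
Count: 10.

10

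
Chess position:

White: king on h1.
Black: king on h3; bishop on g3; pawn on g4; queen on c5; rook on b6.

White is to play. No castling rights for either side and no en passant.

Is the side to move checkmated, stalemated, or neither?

White to move; white king on h1.
In check: no.
King squares — g1: attacked by Qc5; g2: attacked by Kh3; h2: attacked by Bg3.
Legal moves for White: none.
Not in check and no legal moves → stalemate.

stalemate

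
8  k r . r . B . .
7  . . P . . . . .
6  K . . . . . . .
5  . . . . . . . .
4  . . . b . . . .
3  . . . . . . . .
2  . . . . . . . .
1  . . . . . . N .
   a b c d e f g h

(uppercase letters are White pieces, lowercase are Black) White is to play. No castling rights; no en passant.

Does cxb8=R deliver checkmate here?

After cxb8=R: black king on a8; in check: yes, from the white rook on b8.
Black has 2 legal replies: Kxb8, Rxb8.
In check but a legal move exists → not checkmate.

no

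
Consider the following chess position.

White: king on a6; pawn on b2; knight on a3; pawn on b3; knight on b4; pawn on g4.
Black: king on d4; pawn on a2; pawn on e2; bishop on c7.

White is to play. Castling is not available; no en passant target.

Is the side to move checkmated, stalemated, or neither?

neither

White to move; white king on a6.
In check: no.
Legal moves for White: Kb7, Ka7, Kb5, Nc6+, Nd5, Nd3, Nbc2+, Nxa2, Nb5+, Nc4, Nac2+, Nb1, g5.
White has 13 legal moves and is not in check → neither.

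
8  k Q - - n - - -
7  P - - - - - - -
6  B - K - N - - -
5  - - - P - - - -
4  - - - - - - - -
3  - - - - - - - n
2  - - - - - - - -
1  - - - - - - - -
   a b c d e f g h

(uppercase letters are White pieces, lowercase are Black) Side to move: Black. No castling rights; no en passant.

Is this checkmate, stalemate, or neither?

Black to move; black king on a8.
In check: yes, from the white queen on b8.
King squares — a7: attacked by Qb8; b7: attacked by Ba6; b8: attacked by Pa7.
Legal moves for Black: none.
In check with no legal moves → checkmate.

checkmate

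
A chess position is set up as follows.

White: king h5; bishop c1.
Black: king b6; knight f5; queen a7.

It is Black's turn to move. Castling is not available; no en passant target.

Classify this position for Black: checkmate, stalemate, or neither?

neither

Black to move; black king on b6.
In check: no.
Legal moves for Black include: Qb8, Qa8, Qh7+, Qg7, Qf7+, Qe7, Qd7, Qc7, Qb7, Qa6, Qa5, Qa4, Qa3, Qa2, Qa1, Kc7, Kb7, Kc6, ... (list truncated; more exist).
Black has legal moves and is not in check → neither.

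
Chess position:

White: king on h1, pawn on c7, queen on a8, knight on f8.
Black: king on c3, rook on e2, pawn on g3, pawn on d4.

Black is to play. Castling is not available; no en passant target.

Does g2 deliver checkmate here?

After g2: white king on h1; in check: yes, from the black pawn on g2.
White has 3 legal replies: Kh2, Kg1, Qxg2.
In check but a legal move exists → not checkmate.

no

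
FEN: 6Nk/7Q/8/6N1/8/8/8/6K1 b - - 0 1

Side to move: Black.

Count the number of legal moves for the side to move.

0

Black to move; king on h8.
In check: yes, from the white queen on h7.
Legal moves: none.
Count: 0.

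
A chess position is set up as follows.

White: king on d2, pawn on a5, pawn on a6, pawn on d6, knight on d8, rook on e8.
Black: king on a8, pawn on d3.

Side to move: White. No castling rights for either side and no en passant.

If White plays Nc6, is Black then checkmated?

yes

After Nc6: black king on a8; in check: yes, from the white rook on e8.
King squares — a7: attacked by Nc6; b7: attacked by Pa6; b8: attacked by Nc6.
Black has no legal moves → checkmate.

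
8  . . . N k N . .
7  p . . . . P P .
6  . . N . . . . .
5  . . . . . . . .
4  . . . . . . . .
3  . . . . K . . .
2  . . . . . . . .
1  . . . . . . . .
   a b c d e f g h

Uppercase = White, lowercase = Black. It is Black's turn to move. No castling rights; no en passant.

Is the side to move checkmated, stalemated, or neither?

Black to move; black king on e8.
In check: yes, from the white pawn on f7.
King squares — d7: attacked by Nf8; e7: attacked by Nc6; f7: attacked by Nd8; d8: attacked by Nc6; f8: attacked by Pg7.
Legal moves for Black: none.
In check with no legal moves → checkmate.

checkmate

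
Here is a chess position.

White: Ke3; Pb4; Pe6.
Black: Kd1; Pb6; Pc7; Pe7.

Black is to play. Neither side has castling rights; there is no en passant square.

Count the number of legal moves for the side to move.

Black to move; king on d1.
In check: no.
Legal moves: Kc2, Ke1, Kc1, c6, b5, c5.
Count: 6.

6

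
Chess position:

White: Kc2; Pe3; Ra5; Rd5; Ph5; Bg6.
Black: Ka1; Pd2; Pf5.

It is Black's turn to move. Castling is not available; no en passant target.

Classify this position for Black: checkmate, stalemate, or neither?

checkmate

Black to move; black king on a1.
In check: yes, from the white rook on a5.
King squares — b1: attacked by Kc2; a2: attacked by Ra5; b2: attacked by Kc2.
Legal moves for Black: none.
In check with no legal moves → checkmate.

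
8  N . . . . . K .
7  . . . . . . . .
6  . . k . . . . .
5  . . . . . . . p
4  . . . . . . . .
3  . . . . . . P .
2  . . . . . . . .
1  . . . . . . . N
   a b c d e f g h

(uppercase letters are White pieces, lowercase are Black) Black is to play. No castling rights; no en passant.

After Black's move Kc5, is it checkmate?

After Kc5: white king on g8; in check: no.
White is not in check, so this cannot be checkmate.

no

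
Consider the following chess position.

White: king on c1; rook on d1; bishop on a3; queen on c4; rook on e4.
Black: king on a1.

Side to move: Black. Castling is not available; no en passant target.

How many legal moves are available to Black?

0

Black to move; king on a1.
In check: no.
Legal moves: none.
Count: 0.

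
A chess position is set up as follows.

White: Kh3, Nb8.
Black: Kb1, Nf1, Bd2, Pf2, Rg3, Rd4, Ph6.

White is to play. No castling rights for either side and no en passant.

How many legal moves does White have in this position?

0

White to move; king on h3.
In check: yes, from the black rook on g3.
Legal moves: none.
Count: 0.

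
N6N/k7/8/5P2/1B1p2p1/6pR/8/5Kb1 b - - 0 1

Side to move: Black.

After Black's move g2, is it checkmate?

After g2: white king on f1; in check: yes, from the black pawn on g2.
White has 4 legal replies: Kxg2, Ke2, Kxg1, Ke1.
In check but a legal move exists → not checkmate.

no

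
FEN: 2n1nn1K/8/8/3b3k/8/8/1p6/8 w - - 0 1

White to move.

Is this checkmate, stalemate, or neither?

stalemate

White to move; white king on h8.
In check: no.
King squares — g7: attacked by Ne8; h7: attacked by Nf8; g8: attacked by Bd5.
Legal moves for White: none.
Not in check and no legal moves → stalemate.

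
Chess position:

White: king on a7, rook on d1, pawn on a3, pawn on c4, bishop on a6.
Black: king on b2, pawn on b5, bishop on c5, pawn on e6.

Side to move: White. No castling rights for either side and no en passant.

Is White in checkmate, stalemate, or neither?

White to move; white king on a7.
In check: yes, from the black bishop on c5.
Legal moves for White: Kb8, Ka8, Kb7.
White is in check but has 3 legal moves → neither.

neither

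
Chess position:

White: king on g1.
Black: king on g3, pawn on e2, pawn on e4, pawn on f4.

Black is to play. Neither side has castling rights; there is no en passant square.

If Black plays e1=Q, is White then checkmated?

After e1=Q: white king on g1; in check: yes, from the black queen on e1.
King squares — f1: attacked by Qe1; h1: attacked by Qe1; f2: attacked by Qe1; g2: attacked by Kg3; h2: attacked by Kg3.
White has no legal moves → checkmate.

yes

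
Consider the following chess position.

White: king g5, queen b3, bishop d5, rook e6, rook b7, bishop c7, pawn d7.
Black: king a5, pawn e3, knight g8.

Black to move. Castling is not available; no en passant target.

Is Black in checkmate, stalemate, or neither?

Black to move; black king on a5.
In check: yes, from the white bishop on c7.
King squares — a4: attacked by Qb3; b4: attacked by Qb3; b5: attacked by Qb3; a6: attacked by Re6; b6: attacked by Qb3.
Legal moves for Black: none.
In check with no legal moves → checkmate.

checkmate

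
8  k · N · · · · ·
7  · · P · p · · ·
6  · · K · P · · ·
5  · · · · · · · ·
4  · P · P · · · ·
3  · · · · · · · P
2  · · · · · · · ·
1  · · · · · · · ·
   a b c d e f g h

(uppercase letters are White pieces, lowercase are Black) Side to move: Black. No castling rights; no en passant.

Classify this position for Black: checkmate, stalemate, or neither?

Black to move; black king on a8.
In check: no.
King squares — a7: attacked by Nc8; b7: attacked by Kc6; b8: attacked by Pc7.
Legal moves for Black: none.
Not in check and no legal moves → stalemate.

stalemate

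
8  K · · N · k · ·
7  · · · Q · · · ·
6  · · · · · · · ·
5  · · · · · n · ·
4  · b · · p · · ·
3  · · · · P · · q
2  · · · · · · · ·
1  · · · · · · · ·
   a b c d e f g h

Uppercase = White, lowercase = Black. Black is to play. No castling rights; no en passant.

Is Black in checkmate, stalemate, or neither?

neither

Black to move; black king on f8.
In check: no.
Legal moves for Black include: Kg8, Ng7, Ne7, Nh6, Nd6, Nh4, Nd4, Ng3, Nxe3, Be7, Bd6, Bc5, Ba5, Bc3, Ba3, Bd2, Be1, Qh8, ... (list truncated; more exist).
Black has legal moves and is not in check → neither.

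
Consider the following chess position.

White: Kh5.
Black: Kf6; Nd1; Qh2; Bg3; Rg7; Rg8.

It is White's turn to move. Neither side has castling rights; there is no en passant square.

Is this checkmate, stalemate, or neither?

White to move; white king on h5.
In check: yes, from the black queen on h2.
King squares — g4: attacked by Rg7; h4: attacked by Qh2; g5: attacked by Kf6; g6: attacked by Kf6; h6: attacked by Qh2.
Legal moves for White: none.
In check with no legal moves → checkmate.

checkmate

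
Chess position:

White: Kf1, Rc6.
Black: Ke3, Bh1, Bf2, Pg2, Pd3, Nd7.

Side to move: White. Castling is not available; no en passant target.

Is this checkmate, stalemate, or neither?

checkmate

White to move; white king on f1.
In check: yes, from the black pawn on g2.
King squares — e1: attacked by Bf2; g1: attacked by Bf2; e2: attacked by Pd3; f2: attacked by Ke3; g2: attacked by Bh1.
Legal moves for White: none.
In check with no legal moves → checkmate.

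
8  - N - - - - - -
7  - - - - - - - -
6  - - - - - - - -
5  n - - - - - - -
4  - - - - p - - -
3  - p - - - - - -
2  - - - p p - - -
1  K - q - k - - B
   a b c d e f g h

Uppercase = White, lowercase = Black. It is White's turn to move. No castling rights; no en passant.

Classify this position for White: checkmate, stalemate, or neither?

checkmate

White to move; white king on a1.
In check: yes, from the black queen on c1.
King squares — b1: attacked by Qc1; a2: attacked by Pb3; b2: attacked by Qc1.
Legal moves for White: none.
In check with no legal moves → checkmate.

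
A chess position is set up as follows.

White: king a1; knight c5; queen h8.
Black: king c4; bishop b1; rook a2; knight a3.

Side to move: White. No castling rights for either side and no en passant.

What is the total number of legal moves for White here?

0

White to move; king on a1.
In check: yes, from the black rook on a2.
Legal moves: none.
Count: 0.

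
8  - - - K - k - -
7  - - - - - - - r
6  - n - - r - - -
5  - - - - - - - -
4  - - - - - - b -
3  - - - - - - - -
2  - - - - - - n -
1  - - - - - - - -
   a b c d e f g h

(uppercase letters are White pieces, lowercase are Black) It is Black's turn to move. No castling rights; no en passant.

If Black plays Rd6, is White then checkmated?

yes

After Rd6: white king on d8; in check: yes, from the black rook on d6.
King squares — c7: attacked by Rh7; d7: attacked by Bg4; e7: attacked by Rh7; c8: attacked by Bg4; e8: attacked by Kf8.
White has no legal moves → checkmate.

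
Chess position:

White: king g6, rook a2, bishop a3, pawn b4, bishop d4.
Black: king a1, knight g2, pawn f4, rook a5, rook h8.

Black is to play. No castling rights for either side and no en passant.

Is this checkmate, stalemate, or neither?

neither

Black to move; black king on a1.
In check: yes, from the white rook on a2 and the white bishop on d4.
Legal moves for Black: Kxa2, Kb1.
Black is in check but has 2 legal moves → neither.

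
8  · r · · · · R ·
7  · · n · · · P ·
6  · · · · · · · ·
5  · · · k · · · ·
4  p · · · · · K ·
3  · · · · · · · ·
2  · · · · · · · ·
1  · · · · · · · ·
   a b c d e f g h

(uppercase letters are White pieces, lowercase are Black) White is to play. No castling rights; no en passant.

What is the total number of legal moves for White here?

14

White to move; king on g4.
In check: no.
Legal moves: Rh8, Rf8, Re8, Rd8+, Rc8, Rxb8, Kh5, Kg5, Kf5, Kh4, Kf4, Kh3, Kg3, Kf3.
Count: 14.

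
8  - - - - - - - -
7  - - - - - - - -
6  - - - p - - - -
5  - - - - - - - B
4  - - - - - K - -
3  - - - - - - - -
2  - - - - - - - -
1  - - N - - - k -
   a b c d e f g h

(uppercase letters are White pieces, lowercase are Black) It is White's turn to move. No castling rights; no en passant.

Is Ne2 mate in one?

no

After Ne2: black king on g1; in check: yes, from the white knight on e2.
Black has 5 legal replies: Kh2, Kg2, Kf2, Kh1, Kf1.
In check but a legal move exists → not checkmate.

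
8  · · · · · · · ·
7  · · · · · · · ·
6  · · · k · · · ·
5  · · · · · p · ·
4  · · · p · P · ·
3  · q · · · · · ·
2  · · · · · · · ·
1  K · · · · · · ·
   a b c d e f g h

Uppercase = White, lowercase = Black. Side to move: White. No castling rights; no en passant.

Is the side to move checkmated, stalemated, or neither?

White to move; white king on a1.
In check: no.
King squares — b1: attacked by Qb3; a2: attacked by Qb3; b2: attacked by Qb3.
Legal moves for White: none.
Not in check and no legal moves → stalemate.

stalemate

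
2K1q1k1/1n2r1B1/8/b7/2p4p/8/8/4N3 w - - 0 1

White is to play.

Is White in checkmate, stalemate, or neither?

checkmate

White to move; white king on c8.
In check: yes, from the black queen on e8.
King squares — b7: attacked by Re7; c7: attacked by Ba5; d7: attacked by Re7; b8: attacked by Qe8; d8: attacked by Ba5.
Legal moves for White: none.
In check with no legal moves → checkmate.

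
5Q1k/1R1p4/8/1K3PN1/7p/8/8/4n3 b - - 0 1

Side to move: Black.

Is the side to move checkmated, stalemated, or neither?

checkmate

Black to move; black king on h8.
In check: yes, from the white queen on f8.
King squares — g7: attacked by Qf8; h7: attacked by Ng5; g8: attacked by Qf8.
Legal moves for Black: none.
In check with no legal moves → checkmate.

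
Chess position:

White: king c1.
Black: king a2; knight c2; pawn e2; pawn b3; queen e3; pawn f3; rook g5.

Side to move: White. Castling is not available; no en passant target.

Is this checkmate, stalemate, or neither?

White to move; white king on c1.
In check: yes, from the black queen on e3.
King squares — b1: attacked by Ka2; d1: attacked by Pe2; b2: attacked by Ka2; c2: attacked by Pb3; d2: attacked by Qe3.
Legal moves for White: none.
In check with no legal moves → checkmate.

checkmate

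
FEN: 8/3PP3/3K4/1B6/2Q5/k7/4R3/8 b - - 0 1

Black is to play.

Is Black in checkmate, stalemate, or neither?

stalemate

Black to move; black king on a3.
In check: no.
King squares — a2: attacked by Re2; b2: attacked by Re2; b3: attacked by Qc4; a4: attacked by Qc4; b4: attacked by Qc4.
Legal moves for Black: none.
Not in check and no legal moves → stalemate.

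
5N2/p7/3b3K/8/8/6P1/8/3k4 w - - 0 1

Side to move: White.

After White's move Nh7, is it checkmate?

no

After Nh7: black king on d1; in check: no.
Black is not in check, so this cannot be checkmate.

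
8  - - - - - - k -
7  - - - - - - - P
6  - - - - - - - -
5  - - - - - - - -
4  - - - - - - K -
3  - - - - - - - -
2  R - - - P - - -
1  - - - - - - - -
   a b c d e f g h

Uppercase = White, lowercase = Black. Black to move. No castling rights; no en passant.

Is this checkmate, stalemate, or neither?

neither

Black to move; black king on g8.
In check: yes, from the white pawn on h7.
Legal moves for Black: Kh8, Kf8, Kxh7, Kg7, Kf7.
Black is in check but has 5 legal moves → neither.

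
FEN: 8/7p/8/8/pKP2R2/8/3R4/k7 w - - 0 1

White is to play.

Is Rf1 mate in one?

After Rf1: black king on a1; in check: yes, from the white rook on f1.
King squares — b1: attacked by Rf1; a2: attacked by Rd2; b2: attacked by Rd2.
Black has no legal moves → checkmate.

yes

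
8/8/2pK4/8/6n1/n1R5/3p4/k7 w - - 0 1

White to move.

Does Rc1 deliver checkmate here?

After Rc1: black king on a1; in check: yes, from the white rook on c1.
Black has 7 legal replies: Kb2, Ka2, Nb1, dxc1=Q, dxc1=R, dxc1=B, dxc1=N.
In check but a legal move exists → not checkmate.

no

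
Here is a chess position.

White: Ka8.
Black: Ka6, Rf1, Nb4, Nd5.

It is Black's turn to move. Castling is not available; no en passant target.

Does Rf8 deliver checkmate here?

yes

After Rf8: white king on a8; in check: yes, from the black rook on f8.
King squares — a7: attacked by Ka6; b7: attacked by Ka6; b8: attacked by Rf8.
White has no legal moves → checkmate.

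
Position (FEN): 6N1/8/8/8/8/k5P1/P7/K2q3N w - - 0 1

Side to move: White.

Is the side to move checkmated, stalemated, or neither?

checkmate

White to move; white king on a1.
In check: yes, from the black queen on d1.
King squares — b1: attacked by Qd1; a2: own pawn; b2: attacked by Ka3.
Legal moves for White: none.
In check with no legal moves → checkmate.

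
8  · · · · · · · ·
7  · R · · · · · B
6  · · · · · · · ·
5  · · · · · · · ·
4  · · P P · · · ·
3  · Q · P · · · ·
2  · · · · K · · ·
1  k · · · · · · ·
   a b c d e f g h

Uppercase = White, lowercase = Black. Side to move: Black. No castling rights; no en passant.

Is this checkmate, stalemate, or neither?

stalemate

Black to move; black king on a1.
In check: no.
King squares — b1: attacked by Qb3; a2: attacked by Qb3; b2: attacked by Qb3.
Legal moves for Black: none.
Not in check and no legal moves → stalemate.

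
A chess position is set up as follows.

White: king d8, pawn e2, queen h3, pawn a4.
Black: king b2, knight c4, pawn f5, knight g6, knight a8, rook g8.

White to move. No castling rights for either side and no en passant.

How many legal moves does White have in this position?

1

White to move; king on d8.
In check: yes, from the black rook on g8.
Legal moves: Kd7.
Count: 1.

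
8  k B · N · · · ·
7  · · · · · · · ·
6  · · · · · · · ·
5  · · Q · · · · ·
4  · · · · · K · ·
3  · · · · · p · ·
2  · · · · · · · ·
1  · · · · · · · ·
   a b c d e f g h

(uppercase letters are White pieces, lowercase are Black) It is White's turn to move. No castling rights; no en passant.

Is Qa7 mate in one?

yes

After Qa7: black king on a8; in check: yes, from the white queen on a7.
King squares — a7: attacked by Bb8; b7: attacked by Qa7; b8: attacked by Qa7.
Black has no legal moves → checkmate.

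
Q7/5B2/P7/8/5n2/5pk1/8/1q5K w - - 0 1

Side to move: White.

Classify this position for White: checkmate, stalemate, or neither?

checkmate

White to move; white king on h1.
In check: yes, from the black queen on b1.
King squares — g1: attacked by Qb1; g2: attacked by Pf3; h2: attacked by Kg3.
Legal moves for White: none.
In check with no legal moves → checkmate.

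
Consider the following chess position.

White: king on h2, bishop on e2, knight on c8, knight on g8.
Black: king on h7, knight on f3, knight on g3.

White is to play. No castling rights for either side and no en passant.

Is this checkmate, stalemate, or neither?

White to move; white king on h2.
In check: yes, from the black knight on f3.
King squares — g1: attacked by Nf3; h1: attacked by Ng3; g2: available; g3: available; h3: available.
Legal moves for White: Kh3, Kxg3, Kg2, Bxf3.
White is in check but has 4 legal moves → neither.

neither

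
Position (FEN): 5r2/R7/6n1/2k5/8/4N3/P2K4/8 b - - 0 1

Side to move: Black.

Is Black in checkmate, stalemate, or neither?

neither

Black to move; black king on c5.
In check: no.
Legal moves for Black include: Rh8, Rg8, Re8, Rd8+, Rc8, Rb8, Ra8, Rf7, Rf6, Rf5, Rf4, Rf3, Rf2+, Rf1, Nh8, Ne7, Ne5, Nh4, ... (list truncated; more exist).
Black has legal moves and is not in check → neither.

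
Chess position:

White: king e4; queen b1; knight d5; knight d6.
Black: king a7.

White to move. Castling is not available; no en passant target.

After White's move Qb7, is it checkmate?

After Qb7: black king on a7; in check: yes, from the white queen on b7.
King squares — a6: attacked by Qb7; b6: attacked by Nd5; b7: attacked by Nd6; a8: attacked by Qb7; b8: attacked by Qb7.
Black has no legal moves → checkmate.

yes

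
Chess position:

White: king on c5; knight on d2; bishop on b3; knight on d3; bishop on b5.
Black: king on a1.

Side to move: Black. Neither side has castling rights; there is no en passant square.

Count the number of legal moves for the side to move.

Black to move; king on a1.
In check: no.
Legal moves: none.
Count: 0.

0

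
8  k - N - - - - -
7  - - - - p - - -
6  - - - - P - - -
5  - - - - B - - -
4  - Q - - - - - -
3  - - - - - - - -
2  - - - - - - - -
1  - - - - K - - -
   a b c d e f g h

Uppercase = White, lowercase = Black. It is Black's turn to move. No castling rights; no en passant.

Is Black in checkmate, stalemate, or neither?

Black to move; black king on a8.
In check: no.
King squares — a7: attacked by Nc8; b7: attacked by Qb4; b8: attacked by Qb4.
Legal moves for Black: none.
Not in check and no legal moves → stalemate.

stalemate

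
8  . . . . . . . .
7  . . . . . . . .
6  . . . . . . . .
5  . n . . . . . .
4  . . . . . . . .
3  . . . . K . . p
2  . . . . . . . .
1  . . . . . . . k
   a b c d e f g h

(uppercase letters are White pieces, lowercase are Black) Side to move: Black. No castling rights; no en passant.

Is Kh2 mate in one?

After Kh2: white king on e3; in check: no.
White is not in check, so this cannot be checkmate.

no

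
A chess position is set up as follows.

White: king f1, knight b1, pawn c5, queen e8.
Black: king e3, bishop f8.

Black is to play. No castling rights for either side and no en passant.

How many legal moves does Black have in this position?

5

Black to move; king on e3.
In check: yes, from the white queen on e8.
Legal moves: Kf4, Kd4, Kf3, Kd3, Be7.
Count: 5.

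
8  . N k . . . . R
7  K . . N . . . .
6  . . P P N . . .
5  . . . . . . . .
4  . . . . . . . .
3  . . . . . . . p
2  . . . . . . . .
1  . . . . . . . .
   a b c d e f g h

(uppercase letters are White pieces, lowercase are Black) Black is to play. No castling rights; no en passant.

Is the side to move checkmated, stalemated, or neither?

checkmate

Black to move; black king on c8.
In check: yes, from the white rook on h8.
King squares — b7: attacked by Pc6; c7: attacked by Pd6; d7: attacked by Pc6; b8: attacked by Ka7; d8: attacked by Ne6.
Legal moves for Black: none.
In check with no legal moves → checkmate.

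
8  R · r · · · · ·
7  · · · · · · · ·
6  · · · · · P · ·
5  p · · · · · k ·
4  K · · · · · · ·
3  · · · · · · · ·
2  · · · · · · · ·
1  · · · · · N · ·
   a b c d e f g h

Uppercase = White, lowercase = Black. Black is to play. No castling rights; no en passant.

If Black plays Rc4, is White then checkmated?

no

After Rc4: white king on a4; in check: yes, from the black rook on c4.
White has 4 legal replies: Kb5, Kxa5, Kb3, Ka3.
In check but a legal move exists → not checkmate.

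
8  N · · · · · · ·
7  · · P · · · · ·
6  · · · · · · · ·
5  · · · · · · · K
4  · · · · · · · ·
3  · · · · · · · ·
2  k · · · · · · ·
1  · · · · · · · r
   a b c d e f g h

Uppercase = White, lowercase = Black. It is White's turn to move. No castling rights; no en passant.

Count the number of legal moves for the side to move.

White to move; king on h5.
In check: yes, from the black rook on h1.
Legal moves: Kg6, Kg5, Kg4.
Count: 3.

3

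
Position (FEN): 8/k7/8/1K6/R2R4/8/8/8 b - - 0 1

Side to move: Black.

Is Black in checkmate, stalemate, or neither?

Black to move; black king on a7.
In check: yes, from the white rook on a4.
King squares — a6: attacked by Ra4; b6: attacked by Kb5; b7: available; a8: attacked by Ra4; b8: available.
Legal moves for Black: Kb8, Kb7.
Black is in check but has 2 legal moves → neither.

neither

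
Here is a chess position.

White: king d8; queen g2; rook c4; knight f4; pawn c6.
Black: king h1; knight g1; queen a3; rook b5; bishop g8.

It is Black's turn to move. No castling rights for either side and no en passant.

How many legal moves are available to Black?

Black to move; king on h1.
In check: yes, from the white queen on g2.
Legal moves: none.
Count: 0.

0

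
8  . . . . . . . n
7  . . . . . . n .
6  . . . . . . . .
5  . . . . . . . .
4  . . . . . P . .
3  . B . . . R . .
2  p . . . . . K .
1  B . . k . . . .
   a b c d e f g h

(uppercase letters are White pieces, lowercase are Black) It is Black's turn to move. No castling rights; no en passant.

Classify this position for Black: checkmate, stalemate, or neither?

neither

Black to move; black king on d1.
In check: yes, from the white bishop on b3.
King squares — c1: available; e1: available; c2: attacked by Bb3; d2: available; e2: available.
Legal moves for Black: Ke2, Kd2, Ke1, Kc1.
Black is in check but has 4 legal moves → neither.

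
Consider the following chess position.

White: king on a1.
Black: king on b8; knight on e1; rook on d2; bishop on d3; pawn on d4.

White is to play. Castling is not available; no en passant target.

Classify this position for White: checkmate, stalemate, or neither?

White to move; white king on a1.
In check: no.
King squares — b1: attacked by Bd3; a2: attacked by Rd2; b2: attacked by Rd2.
Legal moves for White: none.
Not in check and no legal moves → stalemate.

stalemate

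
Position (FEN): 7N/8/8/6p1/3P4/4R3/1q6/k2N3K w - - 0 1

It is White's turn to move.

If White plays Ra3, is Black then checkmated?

After Ra3: black king on a1; in check: yes, from the white rook on a3.
Black has 3 legal replies: Kb1, Qxa3, Qa2.
In check but a legal move exists → not checkmate.

no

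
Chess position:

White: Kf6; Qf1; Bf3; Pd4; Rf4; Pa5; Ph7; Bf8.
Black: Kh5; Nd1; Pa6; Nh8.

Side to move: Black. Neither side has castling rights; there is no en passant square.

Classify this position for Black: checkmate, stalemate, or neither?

checkmate

Black to move; black king on h5.
In check: yes, from the white bishop on f3.
King squares — g4: attacked by Bf3; h4: attacked by Rf4; g5: attacked by Kf6; g6: attacked by Kf6; h6: attacked by Bf8.
Legal moves for Black: none.
In check with no legal moves → checkmate.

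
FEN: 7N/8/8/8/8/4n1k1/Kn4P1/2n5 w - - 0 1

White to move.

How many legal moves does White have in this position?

4

White to move; king on a2.
In check: yes, from the black knight on c1.
Legal moves: Ka3, Kxb2, Kb1, Ka1.
Count: 4.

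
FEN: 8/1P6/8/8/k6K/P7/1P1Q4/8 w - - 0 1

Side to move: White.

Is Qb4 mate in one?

After Qb4: black king on a4; in check: yes, from the white queen on b4.
King squares — a3: attacked by Pb2; b3: attacked by Qb4; b4: attacked by Pa3; a5: attacked by Qb4; b5: attacked by Qb4.
Black has no legal moves → checkmate.

yes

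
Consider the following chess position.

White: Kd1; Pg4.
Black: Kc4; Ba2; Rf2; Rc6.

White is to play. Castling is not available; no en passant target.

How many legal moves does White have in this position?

3

White to move; king on d1.
In check: no.
Legal moves: Ke1, Kc1, g5.
Count: 3.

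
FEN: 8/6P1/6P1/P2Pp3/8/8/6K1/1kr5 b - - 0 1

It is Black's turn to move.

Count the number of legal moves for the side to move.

Black to move; king on b1.
In check: no.
Legal moves: Rc8, Rc7, Rc6, Rc5, Rc4, Rc3, Rc2+, Rh1, Rg1+, Rf1, Re1, Rd1, Kc2, Kb2, Ka2, Ka1, e4.
Count: 17.

17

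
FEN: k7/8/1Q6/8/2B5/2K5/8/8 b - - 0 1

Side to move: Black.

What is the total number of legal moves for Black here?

Black to move; king on a8.
In check: no.
Legal moves: none.
Count: 0.

0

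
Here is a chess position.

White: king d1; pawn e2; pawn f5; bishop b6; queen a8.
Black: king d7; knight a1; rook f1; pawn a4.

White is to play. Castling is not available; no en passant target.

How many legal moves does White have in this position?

White to move; king on d1.
In check: yes, from the black rook on f1.
Legal moves: Kd2.
Count: 1.

1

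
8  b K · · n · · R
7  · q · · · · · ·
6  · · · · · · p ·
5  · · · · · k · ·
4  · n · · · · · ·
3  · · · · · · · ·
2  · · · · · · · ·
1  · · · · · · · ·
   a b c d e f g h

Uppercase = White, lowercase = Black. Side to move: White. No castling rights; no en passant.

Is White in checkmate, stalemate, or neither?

checkmate

White to move; white king on b8.
In check: yes, from the black queen on b7.
King squares — a7: attacked by Qb7; b7: attacked by Ba8; c7: attacked by Qb7; a8: attacked by Qb7; c8: attacked by Qb7.
Legal moves for White: none.
In check with no legal moves → checkmate.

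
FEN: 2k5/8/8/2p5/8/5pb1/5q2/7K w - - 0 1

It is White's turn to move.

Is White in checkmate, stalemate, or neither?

stalemate

White to move; white king on h1.
In check: no.
King squares — g1: attacked by Qf2; g2: attacked by Qf2; h2: attacked by Qf2.
Legal moves for White: none.
Not in check and no legal moves → stalemate.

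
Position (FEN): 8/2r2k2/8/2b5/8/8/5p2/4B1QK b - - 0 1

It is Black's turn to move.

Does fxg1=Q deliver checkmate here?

After fxg1=Q: white king on h1; in check: yes, from the black queen on g1.
King squares — g1: attacked by Bc5; g2: attacked by Qg1; h2: attacked by Qg1.
White has no legal moves → checkmate.

yes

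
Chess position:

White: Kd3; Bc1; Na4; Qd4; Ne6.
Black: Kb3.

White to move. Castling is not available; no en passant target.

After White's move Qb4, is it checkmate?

After Qb4: black king on b3; in check: yes, from the white queen on b4.
Black has 2 legal replies: Kxb4, Ka2.
In check but a legal move exists → not checkmate.

no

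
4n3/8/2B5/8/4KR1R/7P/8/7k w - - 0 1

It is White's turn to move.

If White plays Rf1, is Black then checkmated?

After Rf1: black king on h1; in check: yes, from the white rook on f1.
Black has 2 legal replies: Kh2, Kg2.
In check but a legal move exists → not checkmate.

no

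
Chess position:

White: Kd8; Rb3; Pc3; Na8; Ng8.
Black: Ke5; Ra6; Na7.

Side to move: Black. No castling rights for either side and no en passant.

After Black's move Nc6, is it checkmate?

no

After Nc6: white king on d8; in check: yes, from the black knight on c6.
White has 4 legal replies: Ke8, Kc8, Kd7, Kc7.
In check but a legal move exists → not checkmate.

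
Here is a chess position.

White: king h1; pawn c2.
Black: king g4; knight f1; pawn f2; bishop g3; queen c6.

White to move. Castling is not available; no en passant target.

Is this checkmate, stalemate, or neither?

checkmate

White to move; white king on h1.
In check: yes, from the black queen on c6.
King squares — g1: attacked by Pf2; g2: attacked by Qc6; h2: attacked by Nf1.
Legal moves for White: none.
In check with no legal moves → checkmate.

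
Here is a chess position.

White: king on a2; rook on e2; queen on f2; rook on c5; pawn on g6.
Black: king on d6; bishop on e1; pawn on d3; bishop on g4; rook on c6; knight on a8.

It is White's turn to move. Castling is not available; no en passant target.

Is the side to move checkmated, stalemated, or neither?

White to move; white king on a2.
In check: no.
Legal moves for White include: Rxc6+, Rh5, Rg5, Rf5, Rce5, Rd5+, Rb5, Ra5, Rc4, Rc3, Rcc2, Rc1, Qf8+, Qf7, Qf6+, Qf5, Qh4, Qf4+, ... (list truncated; more exist).
White has legal moves and is not in check → neither.

neither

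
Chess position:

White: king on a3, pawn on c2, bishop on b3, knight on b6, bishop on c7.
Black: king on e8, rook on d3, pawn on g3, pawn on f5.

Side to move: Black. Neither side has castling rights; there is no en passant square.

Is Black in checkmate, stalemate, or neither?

neither

Black to move; black king on e8.
In check: no.
Legal moves for Black: Kf8, Ke7, Rd8, Rd7, Rd6, Rd5, Rd4, Rf3, Re3, Rc3, Rxb3+, Rd2, Rd1, f4, g2.
Black has 15 legal moves and is not in check → neither.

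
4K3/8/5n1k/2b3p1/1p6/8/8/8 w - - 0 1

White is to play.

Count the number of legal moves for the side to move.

White to move; king on e8.
In check: yes, from the black knight on f6.
Legal moves: Kd8, Kf7.
Count: 2.

2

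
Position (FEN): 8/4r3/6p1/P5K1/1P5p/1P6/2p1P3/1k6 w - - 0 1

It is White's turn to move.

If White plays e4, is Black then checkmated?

After e4: black king on b1; in check: no.
Black is not in check, so this cannot be checkmate.

no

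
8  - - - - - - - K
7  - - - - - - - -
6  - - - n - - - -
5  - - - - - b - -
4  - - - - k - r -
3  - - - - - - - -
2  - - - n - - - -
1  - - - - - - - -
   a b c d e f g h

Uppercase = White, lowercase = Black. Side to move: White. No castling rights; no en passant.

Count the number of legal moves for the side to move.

0

White to move; king on h8.
In check: no.
Legal moves: none.
Count: 0.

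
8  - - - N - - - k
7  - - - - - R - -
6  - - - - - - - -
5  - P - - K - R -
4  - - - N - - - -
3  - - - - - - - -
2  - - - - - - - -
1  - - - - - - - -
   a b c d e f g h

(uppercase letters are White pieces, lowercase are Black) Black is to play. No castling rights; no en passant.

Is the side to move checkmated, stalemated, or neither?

Black to move; black king on h8.
In check: no.
King squares — g7: attacked by Rg5; h7: attacked by Rf7; g8: attacked by Rg5.
Legal moves for Black: none.
Not in check and no legal moves → stalemate.

stalemate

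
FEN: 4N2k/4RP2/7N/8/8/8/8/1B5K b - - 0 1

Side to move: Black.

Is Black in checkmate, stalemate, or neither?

Black to move; black king on h8.
In check: no.
King squares — g7: attacked by Ne8; h7: attacked by Bb1; g8: attacked by Nh6.
Legal moves for Black: none.
Not in check and no legal moves → stalemate.

stalemate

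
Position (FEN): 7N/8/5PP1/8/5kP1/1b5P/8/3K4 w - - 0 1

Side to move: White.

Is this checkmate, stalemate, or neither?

neither

White to move; white king on d1.
In check: yes, from the black bishop on b3.
King squares — c1: available; e1: available; c2: attacked by Bb3; d2: available; e2: available.
Legal moves for White: Ke2, Kd2, Ke1, Kc1.
White is in check but has 4 legal moves → neither.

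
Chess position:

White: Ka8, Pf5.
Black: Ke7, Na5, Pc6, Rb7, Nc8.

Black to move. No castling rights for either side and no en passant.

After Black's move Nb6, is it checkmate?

After Nb6: white king on a8; in check: yes, from the black knight on b6.
King squares — a7: attacked by Rb7; b7: attacked by Na5; b8: attacked by Rb7.
White has no legal moves → checkmate.

yes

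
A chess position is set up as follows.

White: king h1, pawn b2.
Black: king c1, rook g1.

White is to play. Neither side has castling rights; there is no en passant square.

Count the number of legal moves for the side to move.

2

White to move; king on h1.
In check: yes, from the black rook on g1.
Legal moves: Kh2, Kxg1.
Count: 2.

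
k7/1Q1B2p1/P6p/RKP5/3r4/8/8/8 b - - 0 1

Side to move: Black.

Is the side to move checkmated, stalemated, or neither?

checkmate

Black to move; black king on a8.
In check: yes, from the white queen on b7.
King squares — a7: attacked by Qb7; b7: attacked by Pa6; b8: attacked by Qb7.
Legal moves for Black: none.
In check with no legal moves → checkmate.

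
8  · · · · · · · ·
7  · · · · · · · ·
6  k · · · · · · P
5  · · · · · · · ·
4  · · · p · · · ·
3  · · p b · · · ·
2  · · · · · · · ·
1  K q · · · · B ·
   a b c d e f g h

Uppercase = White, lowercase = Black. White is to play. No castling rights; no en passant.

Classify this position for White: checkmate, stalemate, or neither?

checkmate

White to move; white king on a1.
In check: yes, from the black queen on b1.
King squares — b1: attacked by Bd3; a2: attacked by Qb1; b2: attacked by Qb1.
Legal moves for White: none.
In check with no legal moves → checkmate.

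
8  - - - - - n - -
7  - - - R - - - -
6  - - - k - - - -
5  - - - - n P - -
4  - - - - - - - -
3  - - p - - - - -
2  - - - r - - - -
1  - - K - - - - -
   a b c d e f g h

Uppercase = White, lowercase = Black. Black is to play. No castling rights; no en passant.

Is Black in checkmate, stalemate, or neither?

neither

Black to move; black king on d6.
In check: yes, from the white rook on d7.
Legal moves for Black: Kxd7, Kc6, Kc5, Nfxd7, Nexd7.
Black is in check but has 5 legal moves → neither.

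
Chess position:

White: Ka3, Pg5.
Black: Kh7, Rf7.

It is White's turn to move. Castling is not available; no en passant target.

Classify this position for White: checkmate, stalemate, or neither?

White to move; white king on a3.
In check: no.
Legal moves for White: Kb4, Ka4, Kb3, Kb2, Ka2, g6+.
White has 6 legal moves and is not in check → neither.

neither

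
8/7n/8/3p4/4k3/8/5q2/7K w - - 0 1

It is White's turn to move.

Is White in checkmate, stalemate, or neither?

stalemate

White to move; white king on h1.
In check: no.
King squares — g1: attacked by Qf2; g2: attacked by Qf2; h2: attacked by Qf2.
Legal moves for White: none.
Not in check and no legal moves → stalemate.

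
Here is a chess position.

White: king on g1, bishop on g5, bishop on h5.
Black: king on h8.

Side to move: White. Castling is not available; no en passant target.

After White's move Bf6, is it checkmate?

no

After Bf6: black king on h8; in check: yes, from the white bishop on f6.
Black has 2 legal replies: Kg8, Kh7.
In check but a legal move exists → not checkmate.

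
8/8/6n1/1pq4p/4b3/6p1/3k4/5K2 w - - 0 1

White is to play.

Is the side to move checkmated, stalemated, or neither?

White to move; white king on f1.
In check: no.
King squares — e1: attacked by Kd2; g1: attacked by Qc5; e2: attacked by Kd2; f2: attacked by Pg3; g2: attacked by Be4.
Legal moves for White: none.
Not in check and no legal moves → stalemate.

stalemate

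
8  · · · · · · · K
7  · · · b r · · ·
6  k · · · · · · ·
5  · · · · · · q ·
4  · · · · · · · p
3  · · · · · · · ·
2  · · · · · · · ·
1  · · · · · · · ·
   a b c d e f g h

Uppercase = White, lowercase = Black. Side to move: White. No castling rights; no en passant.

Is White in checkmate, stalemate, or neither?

White to move; white king on h8.
In check: no.
King squares — g7: attacked by Qg5; h7: attacked by Re7; g8: attacked by Qg5.
Legal moves for White: none.
Not in check and no legal moves → stalemate.

stalemate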